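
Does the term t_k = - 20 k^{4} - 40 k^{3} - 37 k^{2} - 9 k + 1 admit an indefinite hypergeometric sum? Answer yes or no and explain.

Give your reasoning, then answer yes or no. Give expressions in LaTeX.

Yes. s_k = k^{2} \left(- 4 k^{3} + k + 4\right).

t_(k+1)/t_k = (20*k**4 + 120*k**3 + 277*k**2 + 283*k + 105)/(20*k**4 + 40*k**3 + 37*k**2 + 9*k - 1).
Take A(k)=1, B(k)=1, C(k)=k**4 + 2*k**3 + 37*k**2/20 + 9*k/20 - 1/20.
Solve (1)·f(k+1) − (1)·f(k) = k**4 + 2*k**3 + 37*k**2/20 + 9*k/20 - 1/20.
deg f ≤ 5 (via 0,0,4).
Solve for f: f(k) = k**2*(4*k**3 - k - 4)/20 (degree 5 ≤ 5).
R(k) = B(k−1)·f(k)/C(k) = k**2*(4*k**3 - k - 4)/((2*k + 1)*(10*k**3 + 15*k**2 + 11*k - 1)); s_k = R·t_k = k**2*(-4*k**3 + k + 4).
s_(k+1) − s_k = -20*k**4 - 40*k**3 - 37*k**2 - 9*k + 1 = t_k.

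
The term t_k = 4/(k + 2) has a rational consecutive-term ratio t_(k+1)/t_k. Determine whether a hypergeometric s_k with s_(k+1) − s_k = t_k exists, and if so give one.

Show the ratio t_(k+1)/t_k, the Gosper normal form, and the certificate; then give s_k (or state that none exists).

Compute t_(k+1)/t_k: get (k + 2)/(k + 3).
So A=k + 2 and B=k + 3, with C=1.
Set up (k + 2)·f(k+1) − (k + 2)·f(k) − (1) = 0.
From deg A=1, deg B=1, deg C=0: d=0.
Write f(k) = c0. Then LHS − RHS = -1, requiring -1 = 0: contradictory. No certificate.

no hypergeometric antidifference exists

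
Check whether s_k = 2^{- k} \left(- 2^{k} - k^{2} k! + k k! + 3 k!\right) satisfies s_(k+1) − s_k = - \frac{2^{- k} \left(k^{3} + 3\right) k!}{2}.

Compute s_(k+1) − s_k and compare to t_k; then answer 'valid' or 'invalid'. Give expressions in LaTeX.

Valid: the claim telescopes to t_k.

s_(k+1) = (-2*2**k - k**3*factorial(k) - 2*k**2*factorial(k) + 2*k*factorial(k) + 3*factorial(k))/(2*2**k)
s_(k+1) − s_k = -(k**3 + 3)*factorial(k)/(2*2**k)
(s_(k+1) − s_k) − t_k = 0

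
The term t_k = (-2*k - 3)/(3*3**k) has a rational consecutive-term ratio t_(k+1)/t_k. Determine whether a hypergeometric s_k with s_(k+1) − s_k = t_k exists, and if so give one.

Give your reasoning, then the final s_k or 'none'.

s_k = (k + 2)/3**k

Compute t_(k+1)/t_k: get (2*k + 5)/(3*(2*k + 3)).
Gosper form: A/B · C(k+1)/C(k) with A=1/3, B=1, C=k + 3/2.
f must satisfy (1/3)·f(k+1) − (1)·f(k) = k + 3/2.
From deg A=0, deg B=0, deg C=1: d=1.
A polynomial solution: f(k) = -3*(k + 2)/2.
Get s_k = R·t_k = (k + 2)/3**k with R(k) = B(k−1)f(k)/C(k) = -3*(k + 2)/(2*k + 3).
Verify: (-2*k - 3)/(3*3**k) matches t_k.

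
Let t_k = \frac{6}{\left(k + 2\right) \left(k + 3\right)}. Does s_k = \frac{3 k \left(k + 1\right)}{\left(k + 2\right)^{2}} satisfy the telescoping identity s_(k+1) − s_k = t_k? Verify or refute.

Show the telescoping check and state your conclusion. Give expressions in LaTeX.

s_(k+1) = 3*(k + 1)*(k + 2)/(k + 3)**2
s_(k+1) − s_k = 3*(k + 1)*(-k*(k + 3)**2 + (k + 2)**3)/((k + 2)**2*(k + 3)**2)
(s_(k+1) − s_k) − t_k = 3*(k**2 + k - 4)/(k**4 + 10*k**3 + 37*k**2 + 60*k + 36)

Invalid: residual \frac{3 \left(k^{2} + k - 4\right)}{k^{4} + 10 k^{3} + 37 k^{2} + 60 k + 36} ≠ 0.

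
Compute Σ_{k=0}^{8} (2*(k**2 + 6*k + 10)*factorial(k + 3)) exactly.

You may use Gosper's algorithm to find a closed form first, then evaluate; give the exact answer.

Σ = 10538035176

The ratio is (k + 4)*(6*k + (k + 1)**2 + 16)/(k**2 + 6*k + 10).
Take A(k)=k + 4, B(k)=1, C(k)=k**2 + 6*k + 10.
Key eq: (k + 4)·f(k+1) = (1)·f(k) + (k**2 + 6*k + 10).
d = 1 from the (1,0,2) case.
A polynomial solution: f(k) = k + 2.
Certificate R = B(k−1)f/C = (k + 2)/(k**2 + 6*k + 10) gives s_k = 2*(k + 2)*factorial(k + 3).
Check: Δs_k = 2*(k**2 + 6*k + 10)*factorial(k + 3). ✓
Sum = s_(9) − s_(0); s_(9) = 10538035200, s_(0) = 24 ⇒ 10538035176.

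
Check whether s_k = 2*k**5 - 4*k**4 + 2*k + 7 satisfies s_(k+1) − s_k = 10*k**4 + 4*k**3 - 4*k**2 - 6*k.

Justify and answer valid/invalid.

Valid: the claim telescopes to t_k.

s_(k+1) = 2*k + 2*(k + 1)**5 - 4*(k + 1)**4 + 9
s_(k+1) − s_k = 2*k*(5*k**3 + 2*k**2 - 2*k - 3)
(s_(k+1) − s_k) − t_k = 0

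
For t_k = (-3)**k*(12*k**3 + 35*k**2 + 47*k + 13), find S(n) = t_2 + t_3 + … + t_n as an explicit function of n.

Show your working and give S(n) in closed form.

S(n) = 9*(-3)**n*n**3 + 33*(-3)**n*n**2 + 45*(-3)**n*n + 15*(-3)**n + 306

Step 1: r(k) = 3*(-12*k**3 - 71*k**2 - 153*k - 107)/(12*k**3 + 35*k**2 + 47*k + 13).
So A=-3 and B=1, with C=k**3 + 35*k**2/12 + 47*k/12 + 13/12.
Solve (-3)·f(k+1) − (1)·f(k) = k**3 + 35*k**2/12 + 47*k/12 + 13/12.
d = 3 from the (0,0,3) case.
Solving with deg f ≤ 3: f(k) = -(3*k**3 + 2*k**2 + 2*k - 2)/12.
Get s_k = R·t_k = (-3)**k*(-3*k**3 - 2*k**2 - 2*k + 2) with R(k) = B(k−1)f(k)/C(k) = -(3*k**3 + 2*k**2 + 2*k - 2)/(12*k**3 + 35*k**2 + 47*k + 13).
s_(k+1) − s_k = (-3)**k*(12*k**3 + 35*k**2 + 47*k + 13) = t_k.
Evaluate: s_(n+1) = 3*(-3)**n*(3*n**3 + 11*n**2 + 15*n + 5); subtract s_(2) = -306 ⇒ S(n) = 9*(-3)**n*n**3 + 33*(-3)**n*n**2 + 45*(-3)**n*n + 15*(-3)**n + 306.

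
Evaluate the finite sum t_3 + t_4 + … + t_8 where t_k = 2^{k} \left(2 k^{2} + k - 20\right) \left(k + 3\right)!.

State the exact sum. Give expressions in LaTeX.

Σ = 1226244101760

Compute t_(k+1)/t_k: get 2*(k + 4)*(k + 2*(k + 1)**2 - 19)/(2*k**2 + k - 20).
A = 2*k + 8, B = 1, C = k**2 + k/2 - 10.
Set up (2*k + 8)·f(k+1) − (1)·f(k) − (k**2 + k/2 - 10) = 0.
Bound: deg f ≤ 1.
Coefficient equations give f(k) = (k - 4)/2.
R(k) = B(k−1)·f(k)/C(k) = (k - 4)/(2*k**2 + k - 20); s_k = R·t_k = 2**k*(k - 4)*factorial(k + 3).
s_(k+1) − s_k = 2**k*(2*k**2 + k - 20)*factorial(k + 3) = t_k.
Sum = s_(9) − s_(3); s_(9) = 1226244096000, s_(3) = -5760 ⇒ 1226244101760.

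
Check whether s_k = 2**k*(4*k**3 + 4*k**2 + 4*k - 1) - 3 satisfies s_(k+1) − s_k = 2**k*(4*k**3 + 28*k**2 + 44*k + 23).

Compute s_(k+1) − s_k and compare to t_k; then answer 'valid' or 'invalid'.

Valid — Δs_k = t_k.

s_(k+1) = 2**(k + 1)*(4*k + 4*(k + 1)**3 + 4*(k + 1)**2 + 3) - 3
s_(k+1) − s_k = 2**k*(4*k**3 + 28*k**2 + 44*k + 23)
(s_(k+1) − s_k) − t_k = 0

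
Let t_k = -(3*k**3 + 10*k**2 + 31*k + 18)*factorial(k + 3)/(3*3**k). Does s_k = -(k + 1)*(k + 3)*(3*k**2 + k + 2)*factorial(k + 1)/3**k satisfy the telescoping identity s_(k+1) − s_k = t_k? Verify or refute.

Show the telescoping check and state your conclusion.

Invalid: residual (3*k**4 + 16*k**3 + 42*k**2 + 77*k + 30)*factorial(k + 1)/(3*3**k) ≠ 0.

s_(k+1) = -(k + 2)*(k + 4)*(3*k**2 + 7*k + 6)*factorial(k + 2)/(3*3**k)
s_(k+1) − s_k = -(3*k**5 + 22*k**4 + 83*k**3 + 191*k**2 + 199*k + 78)*factorial(k + 1)/(3*3**k)
(s_(k+1) − s_k) − t_k = (3*k**4 + 16*k**3 + 42*k**2 + 77*k + 30)*factorial(k + 1)/(3*3**k)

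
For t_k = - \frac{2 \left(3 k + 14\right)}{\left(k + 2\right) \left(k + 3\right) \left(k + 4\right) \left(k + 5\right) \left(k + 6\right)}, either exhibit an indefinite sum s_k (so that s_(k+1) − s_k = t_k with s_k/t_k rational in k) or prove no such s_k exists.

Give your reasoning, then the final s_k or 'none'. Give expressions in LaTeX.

s_k = \frac{k \left(- k^{2} - 10 k - 31\right)}{15 \left(k^{3} + 10 k^{2} + 31 k + 30\right)}

r(k) = (k + 2)*(3*k + 17)/((k + 7)*(3*k + 14)) after simplifying.
Gosper form: A/B · C(k+1)/C(k) with A=k + 2, B=k + 7, C=k + 14/3.
Solve (k + 2)·f(k+1) − (k + 6)·f(k) = k + 14/3.
deg f ≤ 4 (via 1,1,1).
A polynomial solution: f(k) = k*(k + 4)*(k**2 + 10*k + 31)/90.
R(k) = B(k−1)·f(k)/C(k) = k*(k + 4)*(k + 6)*(k**2 + 10*k + 31)/(30*(3*k + 14)); s_k = R·t_k = k*(-k**2 - 10*k - 31)/(15*(k**3 + 10*k**2 + 31*k + 30)).
s_(k+1) − s_k = 2*(-3*k - 14)/(k**5 + 20*k**4 + 155*k**3 + 580*k**2 + 1044*k + 720) = t_k.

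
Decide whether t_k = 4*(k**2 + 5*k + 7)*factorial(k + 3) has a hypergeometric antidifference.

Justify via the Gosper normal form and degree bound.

t_(k+1)/t_k = (k + 4)*(5*k + (k + 1)**2 + 12)/(k**2 + 5*k + 7).
Normal form (A,B,C) = (k + 4, 1, k**2 + 5*k + 7).
Need (k + 4)·f(k+1) − (1)·f(k) = k**2 + 5*k + 7.
From deg A=1, deg B=0, deg C=2: d=1.
Coefficient equations give f(k) = k + 1.
R(k) = B(k−1)·f(k)/C(k) = (k + 1)/(k**2 + 5*k + 7); s_k = R·t_k = 4*(k + 1)*factorial(k + 3).
Δs = 4*(k**2 + 5*k + 7)*factorial(k + 3), as required.

Yes. s_k = 4*(k + 1)*factorial(k + 3).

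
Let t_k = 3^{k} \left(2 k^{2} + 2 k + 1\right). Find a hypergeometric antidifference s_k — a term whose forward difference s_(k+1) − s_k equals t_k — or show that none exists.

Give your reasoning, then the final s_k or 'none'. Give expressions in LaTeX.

s_k = 3^{k} \left(k^{2} - 2 k + 2\right)

Ratio r(k) = 3*(2*k**2 + 6*k + 5)/(2*k**2 + 2*k + 1).
Take A(k)=3, B(k)=1, C(k)=k**2 + k + 1/2.
Solve (3)·f(k+1) − (1)·f(k) = k**2 + k + 1/2.
Degrees (0,0,2) ⇒ d ≤ 2.
Match coefficients ⇒ f(k) = (k**2 - 2*k + 2)/2.
So s_k = (B(k−1)f/C)·t_k = ((k**2 - 2*k + 2)/(2*k**2 + 2*k + 1))·t_k = 3**k*(k**2 - 2*k + 2).
Check: Δs_k = 3**k*(2*k**2 + 2*k + 1). ✓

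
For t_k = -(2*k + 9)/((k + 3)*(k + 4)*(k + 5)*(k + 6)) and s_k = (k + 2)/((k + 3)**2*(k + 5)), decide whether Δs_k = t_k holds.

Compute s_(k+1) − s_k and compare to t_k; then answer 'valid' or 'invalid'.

s_(k+1) = (k + 3)/((k + 4)**2*(k + 6))
s_(k+1) − s_k = (-(k + 2)*(k + 4)**2*(k + 6) + (k + 3)**3*(k + 5))/((k + 3)**2*(k + 4)**2*(k + 5)*(k + 6))
(s_(k+1) − s_k) − t_k = (3*k**2 + 25*k + 51)/(k**6 + 25*k**5 + 257*k**4 + 1391*k**3 + 4182*k**2 + 6624*k + 4320)

Invalid: residual (3*k**2 + 25*k + 51)/(k**6 + 25*k**5 + 257*k**4 + 1391*k**3 + 4182*k**2 + 6624*k + 4320) ≠ 0.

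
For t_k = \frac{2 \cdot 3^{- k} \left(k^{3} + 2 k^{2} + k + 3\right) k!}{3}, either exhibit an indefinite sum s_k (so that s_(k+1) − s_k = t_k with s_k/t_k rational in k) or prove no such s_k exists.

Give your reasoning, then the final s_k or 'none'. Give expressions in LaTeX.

s_k = 2 \cdot 3^{- k} k \left(k + 2\right) k!

t_(k+1)/t_k = (k + 1)*(k + (k + 1)**3 + 2*(k + 1)**2 + 4)/(3*(k**3 + 2*k**2 + k + 3)).
A = k/3 + 1/3, B = 1, C = k**3 + 2*k**2 + k + 3.
f must satisfy (k/3 + 1/3)·f(k+1) − (1)·f(k) = k**3 + 2*k**2 + k + 3.
From deg A=1, deg B=0, deg C=3: d=2.
A polynomial solution: f(k) = 3*k*(k + 2).
Get s_k = R·t_k = 2*k*(k + 2)*factorial(k)/3**k with R(k) = B(k−1)f(k)/C(k) = 3*k*(k + 2)/(k**3 + 2*k**2 + k + 3).
Check: Δs_k = 2*(k**3 + 2*k**2 + k + 3)*factorial(k)/(3*3**k). ✓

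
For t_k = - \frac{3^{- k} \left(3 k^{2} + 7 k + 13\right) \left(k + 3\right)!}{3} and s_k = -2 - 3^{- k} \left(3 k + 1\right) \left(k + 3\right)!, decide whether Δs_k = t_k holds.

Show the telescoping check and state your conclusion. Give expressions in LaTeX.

Valid: the claim telescopes to t_k.

s_(k+1) = -3**(-k - 1)*(3*k + 4)*factorial(k + 4) - 2
s_(k+1) − s_k = -(3*k**2 + 7*k + 13)*factorial(k + 3)/(3*3**k)
(s_(k+1) − s_k) − t_k = 0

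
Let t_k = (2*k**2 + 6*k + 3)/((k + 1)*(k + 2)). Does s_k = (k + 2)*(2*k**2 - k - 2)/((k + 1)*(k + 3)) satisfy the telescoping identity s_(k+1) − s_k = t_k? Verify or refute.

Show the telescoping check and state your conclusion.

Invalid: residual (-9*k**2 - 25*k - 13)/(k**4 + 10*k**3 + 35*k**2 + 50*k + 24) ≠ 0.

s_(k+1) = -(k + 3)*(k - 2*(k + 1)**2 + 3)/((k + 2)*(k + 4))
s_(k+1) − s_k = (2*k**4 + 20*k**3 + 60*k**2 + 68*k + 23)/(k**4 + 10*k**3 + 35*k**2 + 50*k + 24)
(s_(k+1) − s_k) − t_k = (-9*k**2 - 25*k - 13)/(k**4 + 10*k**3 + 35*k**2 + 50*k + 24)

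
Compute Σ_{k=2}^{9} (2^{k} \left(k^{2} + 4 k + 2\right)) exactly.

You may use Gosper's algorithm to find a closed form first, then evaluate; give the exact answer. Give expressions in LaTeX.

Σ = 102384

r(k) = 2*(k**2 + 6*k + 7)/(k**2 + 4*k + 2) after simplifying.
A = 2, B = 1, C = k**2 + 4*k + 2.
Key eq: (2)·f(k+1) = (1)·f(k) + (k**2 + 4*k + 2).
d = 2 from the (0,0,2) case.
Solving with deg f ≤ 2: f(k) = k**2.
So s_k = (B(k−1)f/C)·t_k = (k**2/(k**2 + 4*k + 2))·t_k = 2**k*k**2.
Verify: 2**k*(k**2 + 4*k + 2) matches t_k.
Σ_(k=2)^(9) t_k = s_(10) − s_(2) = 102400 − (16) = 102384.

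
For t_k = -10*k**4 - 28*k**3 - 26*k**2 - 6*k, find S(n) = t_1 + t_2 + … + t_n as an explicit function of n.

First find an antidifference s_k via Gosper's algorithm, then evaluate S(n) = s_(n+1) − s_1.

S(n) = n*(-2*n**4 - 12*n**3 - 26*n**2 - 23*n - 7)

The ratio is (5*k**4 + 34*k**3 + 85*k**2 + 91*k + 35)/(k*(5*k**3 + 14*k**2 + 13*k + 3)).
Factor: A=1; B=1; C=k**4 + 14*k**3/5 + 13*k**2/5 + 3*k/5.
Solve (1)·f(k+1) − (1)·f(k) = k**4 + 14*k**3/5 + 13*k**2/5 + 3*k/5.
Degrees (0,0,4) ⇒ d ≤ 5.
Match coefficients ⇒ f(k) = k*(k - 1)*(2*k**3 + 4*k**2 + 2*k - 1)/10.
R(k) = B(k−1)·f(k)/C(k) = (k - 1)*(2*k**3 + 4*k**2 + 2*k - 1)/(2*(5*k**3 + 14*k**2 + 13*k + 3)); s_k = R·t_k = k*(-2*k**4 - 2*k**3 + 2*k**2 + 3*k - 1).
Check: Δs_k = 2*k*(-5*k**3 - 14*k**2 - 13*k - 3). ✓
Telescope: S(n) = s_(n+1) − s_(1) = n*(-2*n**4 - 12*n**3 - 26*n**2 - 23*n - 7) − (0) = n*(-2*n**4 - 12*n**3 - 26*n**2 - 23*n - 7).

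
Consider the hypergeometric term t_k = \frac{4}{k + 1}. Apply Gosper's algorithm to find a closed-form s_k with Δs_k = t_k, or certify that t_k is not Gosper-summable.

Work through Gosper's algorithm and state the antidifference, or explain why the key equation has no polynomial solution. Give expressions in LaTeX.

no hypergeometric antidifference exists

The ratio is (k + 1)/(k + 2).
Take A(k)=k + 1, B(k)=k + 2, C(k)=1.
Solve (k + 1)·f(k+1) − (k + 1)·f(k) = 1.
Degrees (1,1,0) ⇒ d ≤ 0.
Put f(k) = c0: A·f(k+1) − B(k−1)·f(k) − C = -1; need -1 = 0 — inconsistent ⇒ no f, not summable.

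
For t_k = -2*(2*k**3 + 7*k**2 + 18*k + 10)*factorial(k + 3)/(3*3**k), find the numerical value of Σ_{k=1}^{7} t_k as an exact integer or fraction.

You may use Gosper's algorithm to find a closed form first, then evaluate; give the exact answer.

Σ = -132069104/81

The ratio is (2*k**4 + 21*k**3 + 90*k**2 + 189*k + 148)/(3*(2*k**3 + 7*k**2 + 18*k + 10)).
Normal form (A,B,C) = (k/3 + 4/3, 1, k**3 + 7*k**2/2 + 9*k + 5).
f must satisfy (k/3 + 4/3)·f(k+1) − (1)·f(k) = k**3 + 7*k**2/2 + 9*k + 5.
From deg A=1, deg B=0, deg C=3: d=2.
Coefficient equations give f(k) = 3*(2*k**2 + k - 2)/2.
Certificate R = B(k−1)f/C = 3*(2*k**2 + k - 2)/(2*k**3 + 7*k**2 + 18*k + 10) gives s_k = -2*(2*k**2 + k - 2)*factorial(k + 3)/3**k.
Verify: -2*(2*k**3 + 7*k**2 + 18*k + 10)*factorial(k + 3)/(3*3**k) matches t_k.
Telescoping: Σ = s_(8) − s_(1) = -132070400/81 − (-16) = -132069104/81.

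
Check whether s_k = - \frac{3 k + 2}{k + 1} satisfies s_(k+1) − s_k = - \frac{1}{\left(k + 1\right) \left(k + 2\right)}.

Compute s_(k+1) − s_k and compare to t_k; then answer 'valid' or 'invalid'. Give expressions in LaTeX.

s_(k+1) = (-3*k - 5)/(k + 2)
s_(k+1) − s_k = -1/(k**2 + 3*k + 2)
(s_(k+1) − s_k) − t_k = 0

valid (s_(k+1) − s_k reduces to t_k)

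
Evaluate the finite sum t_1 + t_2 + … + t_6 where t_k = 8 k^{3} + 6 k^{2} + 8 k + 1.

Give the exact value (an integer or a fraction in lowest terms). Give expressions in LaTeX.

Σ = 4248

Compute t_(k+1)/t_k: get (8*k**3 + 30*k**2 + 44*k + 23)/(8*k**3 + 6*k**2 + 8*k + 1).
So A=1 and B=1, with C=k**3 + 3*k**2/4 + k + 1/8.
Solve (1)·f(k+1) − (1)·f(k) = k**3 + 3*k**2/4 + k + 1/8.
Bound: deg f ≤ 4.
Solve for f: f(k) = k*(2*k**3 - 2*k**2 + 3*k - 2)/8 (degree 4 ≤ 4).
So s_k = (B(k−1)f/C)·t_k = (k*(2*k**3 - 2*k**2 + 3*k - 2)/(8*k**3 + 6*k**2 + 8*k + 1))·t_k = k*(2*k**3 - 2*k**2 + 3*k - 2).
Δs = 8*k**3 + 6*k**2 + 8*k + 1, as required.
Sum = s_(7) − s_(1); s_(7) = 4249, s_(1) = 1 ⇒ 4248.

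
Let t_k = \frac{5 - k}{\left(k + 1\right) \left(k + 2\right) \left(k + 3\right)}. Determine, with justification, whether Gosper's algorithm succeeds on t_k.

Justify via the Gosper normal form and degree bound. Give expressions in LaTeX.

Yes. s_k = \frac{k \left(k + 4\right)}{\left(k + 1\right) \left(k + 2\right)}.

Ratio r(k) = (k - 4)*(k + 1)/((k - 5)*(k + 4)).
So A=k + 1 and B=k + 4, with C=k - 5.
Solve (k + 1)·f(k+1) − (k + 3)·f(k) = k - 5.
Bound: deg f ≤ 2.
Match coefficients ⇒ f(k) = -k*(k + 4).
Certificate R = B(k−1)f/C = -k*(k + 3)*(k + 4)/(k - 5) gives s_k = k*(k + 4)/((k + 1)*(k + 2)).
Δs = (5 - k)/(k**3 + 6*k**2 + 11*k + 6), as required.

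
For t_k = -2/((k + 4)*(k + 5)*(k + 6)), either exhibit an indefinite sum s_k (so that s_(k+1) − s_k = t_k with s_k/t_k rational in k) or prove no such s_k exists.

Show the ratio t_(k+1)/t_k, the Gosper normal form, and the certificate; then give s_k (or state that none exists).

s_k = k*(-k - 9)/(20*(k + 4)*(k + 5))

t_(k+1)/t_k = (k + 4)/(k + 7).
Take A(k)=k + 4, B(k)=k + 7, C(k)=1.
Set up (k + 4)·f(k+1) − (k + 6)·f(k) − (1) = 0.
deg f ≤ 2 (via 1,1,0).
A polynomial solution: f(k) = k*(k + 9)/40.
So s_k = (B(k−1)f/C)·t_k = (k*(k + 6)*(k + 9)/40)·t_k = k*(-k - 9)/(20*(k + 4)*(k + 5)).
Δs = -2/(k**3 + 15*k**2 + 74*k + 120), as required.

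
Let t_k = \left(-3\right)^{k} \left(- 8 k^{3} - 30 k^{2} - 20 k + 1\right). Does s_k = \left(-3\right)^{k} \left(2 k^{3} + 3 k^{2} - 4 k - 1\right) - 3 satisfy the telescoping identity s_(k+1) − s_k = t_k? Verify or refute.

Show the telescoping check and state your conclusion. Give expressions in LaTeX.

Valid: the claim telescopes to t_k.

s_(k+1) = 3*(-3)**k*(4*k - 2*(k + 1)**3 - 3*(k + 1)**2 + 5) - 3
s_(k+1) − s_k = (-3)**k*(-8*k**3 - 30*k**2 - 20*k + 1)
(s_(k+1) − s_k) − t_k = 0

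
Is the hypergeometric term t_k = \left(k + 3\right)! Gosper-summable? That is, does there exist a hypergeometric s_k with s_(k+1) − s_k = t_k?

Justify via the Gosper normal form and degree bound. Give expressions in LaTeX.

t_(k+1)/t_k = k + 4.
Factor: A=k + 4; B=1; C=1.
Solve (k + 4)·f(k+1) − (1)·f(k) = 1.
d = -1 from the (1,0,0) case.
Negative degree bound (-1): no f exists, t_k not Gosper-summable.

No — t_k has no hypergeometric antidifference.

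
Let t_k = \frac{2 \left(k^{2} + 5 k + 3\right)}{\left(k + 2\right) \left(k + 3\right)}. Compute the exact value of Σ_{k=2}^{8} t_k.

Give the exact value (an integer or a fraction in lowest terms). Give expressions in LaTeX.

Ratio r(k) = (k + 2)*(5*k + (k + 1)**2 + 8)/((k + 4)*(k**2 + 5*k + 3)).
Factor: A=k + 2; B=k + 4; C=k**2 + 5*k + 3.
Set up (k + 2)·f(k+1) − (k + 3)·f(k) − (k**2 + 5*k + 3) = 0.
From deg A=1, deg B=1, deg C=2: d=2.
Solve for f: f(k) = k*(2*k + 1)/2 (degree 2 ≤ 2).
Get s_k = R·t_k = k*(2*k + 1)/(k + 2) with R(k) = B(k−1)f(k)/C(k) = k*(k + 3)*(2*k + 1)/(2*(k**2 + 5*k + 3)).
s_(k+1) − s_k = 2*(k**2 + 5*k + 3)/(k**2 + 5*k + 6) = t_k.
Evaluate s at k=9 and k=2: 171/11 and 5/2; difference 287/22.

Σ = 287/22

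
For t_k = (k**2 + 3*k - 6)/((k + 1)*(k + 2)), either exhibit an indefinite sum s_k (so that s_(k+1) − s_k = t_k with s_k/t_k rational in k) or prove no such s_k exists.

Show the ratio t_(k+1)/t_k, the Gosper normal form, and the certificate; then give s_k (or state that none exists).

Step 1: r(k) = (k + 1)*(3*k + (k + 1)**2 - 3)/((k + 3)*(k**2 + 3*k - 6)).
So A=k + 1 and B=k + 3, with C=k**2 + 3*k - 6.
Solve (k + 1)·f(k+1) − (k + 2)·f(k) = k**2 + 3*k - 6.
deg f ≤ 2 (via 1,1,2).
Coefficient equations give f(k) = k*(k - 7).
Then R = B(k−1)f/C = k*(k - 7)*(k + 2)/(k**2 + 3*k - 6), so s_k = R(k)·t_k = k*(k - 7)/(k + 1).
Check: Δs_k = (k**2 + 3*k - 6)/(k**2 + 3*k + 2). ✓

s_k = k*(k - 7)/(k + 1)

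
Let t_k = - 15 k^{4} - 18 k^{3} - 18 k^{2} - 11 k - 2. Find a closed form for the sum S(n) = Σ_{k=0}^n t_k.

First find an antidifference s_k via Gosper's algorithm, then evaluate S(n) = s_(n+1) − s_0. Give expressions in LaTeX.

t_(k+1)/t_k = (15*k**4 + 78*k**3 + 162*k**2 + 161*k + 64)/(15*k**4 + 18*k**3 + 18*k**2 + 11*k + 2).
A = 1, B = 1, C = k**4 + 6*k**3/5 + 6*k**2/5 + 11*k/15 + 2/15.
Solve (1)·f(k+1) − (1)·f(k) = k**4 + 6*k**3/5 + 6*k**2/5 + 11*k/15 + 2/15.
deg f ≤ 5 (via 0,0,4).
A polynomial solution: f(k) = k*(3*k**2 - 1)*(k**2 - k + 1)/15.
Then R = B(k−1)f/C = k*(3*k**2 - 1)*(k**2 - k + 1)/(15*k**4 + 18*k**3 + 18*k**2 + 11*k + 2), so s_k = R(k)·t_k = k*(-3*k**4 + 3*k**3 - 2*k**2 - k + 1).
Δs = -15*k**4 - 18*k**3 - 18*k**2 - 11*k - 2, as required.
s_(n+1) = -3*n**5 - 12*n**4 - 20*n**3 - 19*n**2 - 10*n - 2 and s_(0) = 0, so S(n) = -3*n**5 - 12*n**4 - 20*n**3 - 19*n**2 - 10*n - 2.

S(n) = - 3 n^{5} - 12 n^{4} - 20 n^{3} - 19 n^{2} - 10 n - 2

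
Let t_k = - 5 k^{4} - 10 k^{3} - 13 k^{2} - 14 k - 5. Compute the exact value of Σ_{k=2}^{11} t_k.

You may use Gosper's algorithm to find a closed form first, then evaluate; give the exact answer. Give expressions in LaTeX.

Step 1: r(k) = (5*k**4 + 30*k**3 + 73*k**2 + 90*k + 47)/(5*k**4 + 10*k**3 + 13*k**2 + 14*k + 5).
A = 1, B = 1, C = k**4 + 2*k**3 + 13*k**2/5 + 14*k/5 + 1.
Set up (1)·f(k+1) − (1)·f(k) − (k**4 + 2*k**3 + 13*k**2/5 + 14*k/5 + 1) = 0.
deg f ≤ 5 (via 0,0,4).
A polynomial solution: f(k) = k**2*(k**3 + k + 3)/5.
So s_k = (B(k−1)f/C)·t_k = (k**2*(k**3 + k + 3)/(5*k**4 + 10*k**3 + 13*k**2 + 14*k + 5))·t_k = k**2*(-k**3 - k - 3).
s_(k+1) − s_k = -5*k**4 - 10*k**3 - 13*k**2 - 14*k - 5 = t_k.
Sum = s_(12) − s_(2); s_(12) = -250992, s_(2) = -52 ⇒ -250940.

Σ = -250940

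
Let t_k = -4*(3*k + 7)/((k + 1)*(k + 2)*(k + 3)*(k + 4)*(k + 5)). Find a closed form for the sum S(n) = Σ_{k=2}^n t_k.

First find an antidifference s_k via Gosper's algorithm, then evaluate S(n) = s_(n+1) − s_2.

S(n) = 2*(-n**3 - 11*n**2 - 38*n + 50)/(45*(n**3 + 11*n**2 + 38*n + 40))

Compute t_(k+1)/t_k: get (k + 1)*(3*k + 10)/((k + 6)*(3*k + 7)).
Factor: A=k + 1; B=k + 6; C=k + 7/3.
Key eq: (k + 1)·f(k+1) = (k + 5)·f(k) + (k + 7/3).
Degrees (1,1,1) ⇒ d ≤ 4.
Solving with deg f ≤ 4: f(k) = k*(k + 2)*(k**2 + 8*k + 19)/36.
Certificate R = B(k−1)f/C = k*(k + 2)*(k + 5)*(k**2 + 8*k + 19)/(12*(3*k + 7)) gives s_k = k*(-k**2 - 8*k - 19)/(3*(k**3 + 8*k**2 + 19*k + 12)).
Check: Δs_k = 4*(-3*k - 7)/(k**5 + 15*k**4 + 85*k**3 + 225*k**2 + 274*k + 120). ✓
Evaluate: s_(n+1) = (-n**3 - 11*n**2 - 38*n - 28)/(3*(n**3 + 11*n**2 + 38*n + 40)); subtract s_(2) = -13/45 ⇒ S(n) = 2*(-n**3 - 11*n**2 - 38*n + 50)/(45*(n**3 + 11*n**2 + 38*n + 40)).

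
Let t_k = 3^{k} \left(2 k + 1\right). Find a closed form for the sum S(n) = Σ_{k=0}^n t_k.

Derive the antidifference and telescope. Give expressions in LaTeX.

S(n) = 3^{n + 1} n + 1

The ratio is 3*(2*k + 3)/(2*k + 1).
Normal form (A,B,C) = (3, 1, k + 1/2).
Need (3)·f(k+1) − (1)·f(k) = k + 1/2.
deg f ≤ 1 (via 0,0,1).
A polynomial solution: f(k) = (k - 1)/2.
So s_k = (B(k−1)f/C)·t_k = ((k - 1)/(2*k + 1))·t_k = 3**k*(k - 1).
s_(k+1) − s_k = 3**k*(2*k + 1) = t_k.
s_(n+1) = 3**(n + 1)*n and s_(0) = -1, so S(n) = 3**(n + 1)*n + 1.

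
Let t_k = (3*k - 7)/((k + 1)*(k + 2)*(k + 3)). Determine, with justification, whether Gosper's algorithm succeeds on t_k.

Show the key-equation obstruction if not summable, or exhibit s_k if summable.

Yes. s_k = k*(-k - 6)/((k + 1)*(k + 2)).

Compute t_(k+1)/t_k: get (k + 1)*(3*k - 4)/((k + 4)*(3*k - 7)).
A = k + 1, B = k + 4, C = k - 7/3.
f must satisfy (k + 1)·f(k+1) − (k + 3)·f(k) = k - 7/3.
From deg A=1, deg B=1, deg C=1: d=2.
Solve for f: f(k) = -k*(k + 6)/3 (degree 2 ≤ 2).
Get s_k = R·t_k = k*(-k - 6)/((k + 1)*(k + 2)) with R(k) = B(k−1)f(k)/C(k) = -k*(k + 3)*(k + 6)/(3*k - 7).
Verify: (3*k - 7)/(k**3 + 6*k**2 + 11*k + 6) matches t_k.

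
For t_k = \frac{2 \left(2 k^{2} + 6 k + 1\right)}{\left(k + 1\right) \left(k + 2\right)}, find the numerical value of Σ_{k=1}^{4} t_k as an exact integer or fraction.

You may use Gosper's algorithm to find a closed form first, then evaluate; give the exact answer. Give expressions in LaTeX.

Σ = 14

Ratio r(k) = (k + 1)*(6*k + 2*(k + 1)**2 + 7)/((k + 3)*(2*k**2 + 6*k + 1)).
A = k + 1, B = k + 3, C = k**2 + 3*k + 1/2.
Solve (k + 1)·f(k+1) − (k + 2)·f(k) = k**2 + 3*k + 1/2.
Degrees (1,1,2) ⇒ d ≤ 2.
A polynomial solution: f(k) = k*(2*k - 1)/2.
Then R = B(k−1)f/C = k*(k + 2)*(2*k - 1)/(2*k**2 + 6*k + 1), so s_k = R(k)·t_k = 2*k*(2*k - 1)/(k + 1).
s_(k+1) − s_k = 2*(2*k**2 + 6*k + 1)/(k**2 + 3*k + 2) = t_k.
Telescoping: Σ = s_(5) − s_(1) = 15 − (1) = 14.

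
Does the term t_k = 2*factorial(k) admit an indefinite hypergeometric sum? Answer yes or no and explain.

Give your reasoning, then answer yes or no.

The ratio is k + 1.
So A=k + 1 and B=1, with C=1.
f must satisfy (k + 1)·f(k+1) − (1)·f(k) = 1.
Bound: deg f ≤ -1.
Bound -1 < 0, so the key equation has no polynomial solution.

No. Not Gosper-summable.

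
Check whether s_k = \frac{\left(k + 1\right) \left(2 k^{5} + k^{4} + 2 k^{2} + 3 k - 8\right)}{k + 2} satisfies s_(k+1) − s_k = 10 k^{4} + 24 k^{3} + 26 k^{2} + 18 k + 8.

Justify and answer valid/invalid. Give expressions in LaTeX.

Invalid: residual \frac{- 8 k^{5} - 43 k^{4} - 74 k^{3} - 68 k^{2} - 41 k - 24}{k^{2} + 5 k + 6} ≠ 0.

s_(k+1) = (k + 2)*(3*k + 2*(k + 1)**5 + (k + 1)**4 + 2*(k + 1)**2 - 5)/(k + 3)
s_(k+1) − s_k = (10*k**6 + 66*k**5 + 163*k**4 + 218*k**3 + 186*k**2 + 107*k + 24)/(k**2 + 5*k + 6)
(s_(k+1) − s_k) − t_k = (-8*k**5 - 43*k**4 - 74*k**3 - 68*k**2 - 41*k - 24)/(k**2 + 5*k + 6)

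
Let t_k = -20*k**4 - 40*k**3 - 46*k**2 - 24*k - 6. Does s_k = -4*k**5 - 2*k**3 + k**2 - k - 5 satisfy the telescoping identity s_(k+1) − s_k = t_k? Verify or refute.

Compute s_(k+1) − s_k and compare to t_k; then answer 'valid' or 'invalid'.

Valid: the claim telescopes to t_k.

s_(k+1) = -k - 4*(k + 1)**5 - 2*(k + 1)**3 + (k + 1)**2 - 6
s_(k+1) − s_k = -20*k**4 - 40*k**3 - 46*k**2 - 24*k - 6
(s_(k+1) − s_k) − t_k = 0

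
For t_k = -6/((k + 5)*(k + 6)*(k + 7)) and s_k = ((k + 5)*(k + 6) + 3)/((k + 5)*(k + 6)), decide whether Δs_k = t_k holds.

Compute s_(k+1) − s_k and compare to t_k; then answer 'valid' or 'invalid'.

s_(k+1) = ((k + 6)*(k + 7) + 3)/((k + 6)*(k + 7))
s_(k+1) − s_k = -6/(k**3 + 18*k**2 + 107*k + 210)
(s_(k+1) − s_k) − t_k = 0

valid; difference matches t_k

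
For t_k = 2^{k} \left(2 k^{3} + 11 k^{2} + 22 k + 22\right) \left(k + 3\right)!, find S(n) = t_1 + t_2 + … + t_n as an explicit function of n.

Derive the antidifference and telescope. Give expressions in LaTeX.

Compute t_(k+1)/t_k: get 2*(2*k**4 + 25*k**3 + 118*k**2 + 257*k + 228)/(2*k**3 + 11*k**2 + 22*k + 22).
So A=2*k + 8 and B=1, with C=k**3 + 11*k**2/2 + 11*k + 11.
f must satisfy (2*k + 8)·f(k+1) − (1)·f(k) = k**3 + 11*k**2/2 + 11*k + 11.
d = 2 from the (1,0,3) case.
A polynomial solution: f(k) = (k**2 + 2)/2.
So s_k = (B(k−1)f/C)·t_k = ((k**2 + 2)/(2*k**3 + 11*k**2 + 22*k + 22))·t_k = 2**k*(k**2 + 2)*factorial(k + 3).
Δs = 2**k*(2*k**3 + 11*k**2 + 22*k + 22)*factorial(k + 3), as required.
Evaluate: s_(n+1) = 2**(n + 1)*(n**2 + 2*n + 3)*factorial(n + 4); subtract s_(1) = 144 ⇒ S(n) = 2*2**n*n**2*factorial(n + 4) + 4*2**n*n*factorial(n + 4) + 6*2**n*factorial(n + 4) - 144.

S(n) = 2 \cdot 2^{n} n^{2} \left(n + 4\right)! + 4 \cdot 2^{n} n \left(n + 4\right)! + 6 \cdot 2^{n} \left(n + 4\right)! - 144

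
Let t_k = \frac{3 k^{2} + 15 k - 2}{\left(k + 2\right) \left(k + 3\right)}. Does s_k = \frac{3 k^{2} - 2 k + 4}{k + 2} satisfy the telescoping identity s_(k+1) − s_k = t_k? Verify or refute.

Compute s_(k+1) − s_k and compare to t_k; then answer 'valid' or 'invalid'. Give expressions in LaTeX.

Valid — Δs_k = t_k.

s_(k+1) = (3*k**2 + 4*k + 5)/(k + 3)
s_(k+1) − s_k = (3*k**2 + 15*k - 2)/(k**2 + 5*k + 6)
(s_(k+1) − s_k) − t_k = 0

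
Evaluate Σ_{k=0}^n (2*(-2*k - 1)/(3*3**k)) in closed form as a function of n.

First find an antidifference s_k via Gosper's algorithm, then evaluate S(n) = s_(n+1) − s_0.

S(n) = 2*(-3*3**n + n + 2)/(3*3**n)

Ratio r(k) = (2*k + 3)/(3*(2*k + 1)).
Gosper form: A/B · C(k+1)/C(k) with A=1/3, B=1, C=k + 1/2.
Set up (1/3)·f(k+1) − (1)·f(k) − (k + 1/2) = 0.
d = 1 from the (0,0,1) case.
Coefficient equations give f(k) = -3*(k + 1)/2.
So s_k = (B(k−1)f/C)·t_k = (-3*(k + 1)/(2*k + 1))·t_k = 2*(k + 1)/3**k.
Verify: 2*(-2*k - 1)/(3*3**k) matches t_k.
Σ_(k=0)^n t_k = s_(n+1) − s_(0) = (2*3**(-n - 1)*(n + 2)) − (2), i.e. 2*(-3*3**n + n + 2)/(3*3**n).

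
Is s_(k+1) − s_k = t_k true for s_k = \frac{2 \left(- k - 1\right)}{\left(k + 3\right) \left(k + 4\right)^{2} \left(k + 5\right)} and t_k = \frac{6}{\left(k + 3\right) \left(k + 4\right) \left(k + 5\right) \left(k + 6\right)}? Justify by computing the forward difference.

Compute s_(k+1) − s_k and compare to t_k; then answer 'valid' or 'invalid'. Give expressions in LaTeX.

Invalid: residual \frac{12 \left(- 2 k - 9\right)}{k^{6} + 27 k^{5} + 301 k^{4} + 1773 k^{3} + 5818 k^{2} + 10080 k + 7200} ≠ 0.

s_(k+1) = 2*(-k - 2)/((k + 4)*(k + 5)**2*(k + 6))
s_(k+1) − s_k = 6*(k**2 + 5*k + 2)/(k**6 + 27*k**5 + 301*k**4 + 1773*k**3 + 5818*k**2 + 10080*k + 7200)
(s_(k+1) − s_k) − t_k = 12*(-2*k - 9)/(k**6 + 27*k**5 + 301*k**4 + 1773*k**3 + 5818*k**2 + 10080*k + 7200)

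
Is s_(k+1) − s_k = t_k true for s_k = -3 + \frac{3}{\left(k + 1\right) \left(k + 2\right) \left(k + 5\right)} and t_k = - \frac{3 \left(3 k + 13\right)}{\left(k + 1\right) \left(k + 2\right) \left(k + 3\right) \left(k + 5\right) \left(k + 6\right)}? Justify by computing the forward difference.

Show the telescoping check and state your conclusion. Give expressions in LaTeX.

valid (s_(k+1) − s_k reduces to t_k)

s_(k+1) = -3 + 3/((k + 2)*(k + 3)*(k + 6))
s_(k+1) − s_k = 3*(-3*k - 13)/(k**5 + 17*k**4 + 107*k**3 + 307*k**2 + 396*k + 180)
(s_(k+1) − s_k) − t_k = 0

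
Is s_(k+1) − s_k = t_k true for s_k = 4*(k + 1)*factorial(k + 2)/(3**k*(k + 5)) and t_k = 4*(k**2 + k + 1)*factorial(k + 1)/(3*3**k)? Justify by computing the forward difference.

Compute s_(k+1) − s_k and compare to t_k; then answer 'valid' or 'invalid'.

Invalid: residual -4*(k**3 + 6*k**2 + 3*k + 2)*factorial(k + 1)/(3**k*(k + 5)*(k + 6)) ≠ 0.

s_(k+1) = 4*(k + 2)*factorial(k + 3)/(3*3**k*(k + 6))
s_(k+1) − s_k = 4*(k**3 + 7*k**2 + 10*k + 12)*factorial(k + 2)/(3*3**k*(k + 5)*(k + 6))
(s_(k+1) − s_k) − t_k = -4*(k**3 + 6*k**2 + 3*k + 2)*factorial(k + 1)/(3**k*(k + 5)*(k + 6))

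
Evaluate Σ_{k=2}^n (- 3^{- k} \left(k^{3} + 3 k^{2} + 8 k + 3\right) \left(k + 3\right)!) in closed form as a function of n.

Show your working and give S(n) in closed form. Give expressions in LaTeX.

S(n) = 120 - 3^{- n} n^{2} \left(n + 4\right)! - 2 \cdot 3^{- n} n \left(n + 4\right)!

t_(k+1)/t_k = (k**4 + 10*k**3 + 41*k**2 + 83*k + 60)/(3*(k**3 + 3*k**2 + 8*k + 3)).
Normal form (A,B,C) = (k/3 + 4/3, 1, k**3 + 3*k**2 + 8*k + 3).
f must satisfy (k/3 + 4/3)·f(k+1) − (1)·f(k) = k**3 + 3*k**2 + 8*k + 3.
From deg A=1, deg B=0, deg C=3: d=2.
Solve for f: f(k) = 3*(k - 1)*(k + 1) (degree 2 ≤ 2).
Certificate R = B(k−1)f/C = 3*(k - 1)*(k + 1)/(k**3 + 3*k**2 + 8*k + 3) gives s_k = -3**(1 - k)*(k - 1)*(k + 1)*factorial(k + 3).
Δs = -(k**3 + 3*k**2 + 8*k + 3)*factorial(k + 3)/3**k, as required.
Σ_(k=2)^n t_k = s_(n+1) − s_(2) = (-n*(n + 2)*factorial(n + 4)/3**n) − (-120), i.e. 120 - n**2*factorial(n + 4)/3**n - 2*n*factorial(n + 4)/3**n.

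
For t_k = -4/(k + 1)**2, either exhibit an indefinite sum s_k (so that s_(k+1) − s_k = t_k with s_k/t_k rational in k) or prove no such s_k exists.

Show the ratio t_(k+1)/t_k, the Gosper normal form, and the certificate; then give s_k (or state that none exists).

The ratio is (k + 1)**2/(k + 2)**2.
Take A(k)=k**2 + 2*k + 1, B(k)=k**2 + 4*k + 4, C(k)=1.
Solve (k**2 + 2*k + 1)·f(k+1) − (k**2 + 2*k + 1)·f(k) = 1.
From deg A=2, deg B=2, deg C=0: d=0.
Put f(k) = c0: A·f(k+1) − B(k−1)·f(k) − C = -1; need -1 = 0 — inconsistent ⇒ no f, not summable.

not Gosper-summable; s_k does not exist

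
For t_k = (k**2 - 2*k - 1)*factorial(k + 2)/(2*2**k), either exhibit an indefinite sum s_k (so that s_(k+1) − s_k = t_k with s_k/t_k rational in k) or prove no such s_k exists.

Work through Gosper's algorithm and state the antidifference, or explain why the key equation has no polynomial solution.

s_k = (k - 4)*factorial(k + 2)/2**k

t_(k+1)/t_k = (k + 3)*(2*k - (k + 1)**2 + 3)/(2*(-k**2 + 2*k + 1)).
Factor: A=k/2 + 3/2; B=1; C=k**2 - 2*k - 1.
Set up (k/2 + 3/2)·f(k+1) − (1)·f(k) − (k**2 - 2*k - 1) = 0.
deg f ≤ 1 (via 1,0,2).
Match coefficients ⇒ f(k) = 2*(k - 4).
Then R = B(k−1)f/C = 2*(k - 4)/(k**2 - 2*k - 1), so s_k = R(k)·t_k = (k - 4)*factorial(k + 2)/2**k.
Check: Δs_k = (k**2 - 2*k - 1)*factorial(k + 2)/(2*2**k). ✓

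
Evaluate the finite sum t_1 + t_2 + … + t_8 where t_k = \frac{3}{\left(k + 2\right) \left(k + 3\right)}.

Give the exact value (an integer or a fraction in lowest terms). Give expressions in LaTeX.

r(k) = (k + 2)/(k + 4) after simplifying.
A = k + 2, B = k + 4, C = 1.
Set up (k + 2)·f(k+1) − (k + 3)·f(k) − (1) = 0.
Bound: deg f ≤ 1.
Match coefficients ⇒ f(k) = k/2.
R(k) = B(k−1)·f(k)/C(k) = k*(k + 3)/2; s_k = R·t_k = 3*k/(2*(k + 2)).
Check: Δs_k = 3/(k**2 + 5*k + 6). ✓
Telescoping: Σ = s_(9) − s_(1) = 27/22 − (1/2) = 8/11.

Σ = 8/11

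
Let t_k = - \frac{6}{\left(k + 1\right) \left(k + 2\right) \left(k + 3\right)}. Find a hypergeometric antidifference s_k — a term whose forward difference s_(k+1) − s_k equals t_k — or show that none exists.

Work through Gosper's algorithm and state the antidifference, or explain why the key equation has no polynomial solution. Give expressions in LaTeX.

Ratio r(k) = (k + 1)/(k + 4).
A = k + 1, B = k + 4, C = 1.
Set up (k + 1)·f(k+1) − (k + 3)·f(k) − (1) = 0.
Bound: deg f ≤ 2.
Solve for f: f(k) = k*(k + 3)/4 (degree 2 ≤ 2).
Get s_k = R·t_k = 3*k*(-k - 3)/(2*(k + 1)*(k + 2)) with R(k) = B(k−1)f(k)/C(k) = k*(k + 3)**2/4.
Δs = -6/(k**3 + 6*k**2 + 11*k + 6), as required.

s_k = \frac{3 k \left(- k - 3\right)}{2 \left(k + 1\right) \left(k + 2\right)}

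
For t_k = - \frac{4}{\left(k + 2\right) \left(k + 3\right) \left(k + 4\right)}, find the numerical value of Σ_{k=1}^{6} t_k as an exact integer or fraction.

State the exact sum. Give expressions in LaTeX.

Ratio r(k) = (k + 2)/(k + 5).
Gosper form: A/B · C(k+1)/C(k) with A=k + 2, B=k + 5, C=1.
Key eq: (k + 2)·f(k+1) = (k + 4)·f(k) + (1).
Degrees (1,1,0) ⇒ d ≤ 2.
Coefficient equations give f(k) = k*(k + 5)/12.
Then R = B(k−1)f/C = k*(k + 4)*(k + 5)/12, so s_k = R(k)·t_k = k*(-k - 5)/(3*(k + 2)*(k + 3)).
Δs = -4/(k**3 + 9*k**2 + 26*k + 24), as required.
Σ_(k=1)^(6) t_k = s_(7) − s_(1) = -14/45 − (-1/6) = -13/90.

Σ = -13/90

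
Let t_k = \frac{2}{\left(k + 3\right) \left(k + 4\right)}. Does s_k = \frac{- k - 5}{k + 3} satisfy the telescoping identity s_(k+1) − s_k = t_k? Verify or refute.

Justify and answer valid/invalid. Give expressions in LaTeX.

Valid: the claim telescopes to t_k.

s_(k+1) = (-k - 6)/(k + 4)
s_(k+1) − s_k = 2/(k**2 + 7*k + 12)
(s_(k+1) − s_k) − t_k = 0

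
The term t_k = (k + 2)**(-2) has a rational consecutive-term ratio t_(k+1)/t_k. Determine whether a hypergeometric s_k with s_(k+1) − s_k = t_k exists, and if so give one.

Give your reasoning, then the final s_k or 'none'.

Ratio r(k) = (k + 2)**2/(k + 3)**2.
A = k**2 + 4*k + 4, B = k**2 + 6*k + 9, C = 1.
Set up (k**2 + 4*k + 4)·f(k+1) − (k**2 + 4*k + 4)·f(k) − (1) = 0.
Bound: deg f ≤ 0.
Put f(k) = c0: A·f(k+1) − B(k−1)·f(k) − C = -1; need -1 = 0 — inconsistent ⇒ no f, not summable.

no hypergeometric antidifference exists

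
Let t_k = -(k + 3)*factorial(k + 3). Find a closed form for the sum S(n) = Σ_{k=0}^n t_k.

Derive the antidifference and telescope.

Compute t_(k+1)/t_k: get (k + 4)**2/(k + 3).
Factor: A=k + 4; B=1; C=k + 3.
Solve (k + 4)·f(k+1) − (1)·f(k) = k + 3.
Bound: deg f ≤ 0.
A polynomial solution: f(k) = 1.
R(k) = B(k−1)·f(k)/C(k) = 1/(k + 3); s_k = R·t_k = -factorial(k + 3).
Check: Δs_k = -(k + 3)*factorial(k + 3). ✓
Evaluate: s_(n+1) = -factorial(n + 4); subtract s_(0) = -6 ⇒ S(n) = 6 - factorial(n + 4).

S(n) = 6 - factorial(n + 4)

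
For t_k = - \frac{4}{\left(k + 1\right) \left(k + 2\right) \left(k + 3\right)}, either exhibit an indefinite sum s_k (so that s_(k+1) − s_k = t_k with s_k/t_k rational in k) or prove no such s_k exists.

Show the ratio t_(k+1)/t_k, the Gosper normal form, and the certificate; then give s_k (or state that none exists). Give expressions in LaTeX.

Step 1: r(k) = (k + 1)/(k + 4).
Normal form (A,B,C) = (k + 1, k + 4, 1).
Key eq: (k + 1)·f(k+1) = (k + 3)·f(k) + (1).
From deg A=1, deg B=1, deg C=0: d=2.
Solving with deg f ≤ 2: f(k) = k*(k + 3)/4.
Get s_k = R·t_k = k*(-k - 3)/((k + 1)*(k + 2)) with R(k) = B(k−1)f(k)/C(k) = k*(k + 3)**2/4.
Δs = -4/(k**3 + 6*k**2 + 11*k + 6), as required.

s_k = \frac{k \left(- k - 3\right)}{\left(k + 1\right) \left(k + 2\right)}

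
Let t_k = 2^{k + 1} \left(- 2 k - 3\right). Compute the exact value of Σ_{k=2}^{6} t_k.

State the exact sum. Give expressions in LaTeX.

Σ = -3304

Ratio r(k) = 2*(2*k + 5)/(2*k + 3).
So A=2 and B=1, with C=k + 3/2.
Solve (2)·f(k+1) − (1)·f(k) = k + 3/2.
Degrees (0,0,1) ⇒ d ≤ 1.
Solve for f: f(k) = (2*k - 1)/2 (degree 1 ≤ 1).
Get s_k = R·t_k = 2**(k + 1)*(1 - 2*k) with R(k) = B(k−1)f(k)/C(k) = (2*k - 1)/(2*k + 3).
Check: Δs_k = 2**(k + 1)*(-2*k - 3). ✓
Evaluate s at k=7 and k=2: -3328 and -24; difference -3304.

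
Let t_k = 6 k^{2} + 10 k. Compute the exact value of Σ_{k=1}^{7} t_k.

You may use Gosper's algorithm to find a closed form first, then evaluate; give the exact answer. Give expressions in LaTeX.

Σ = 1120

Compute t_(k+1)/t_k: get (3*k**2 + 11*k + 8)/(k*(3*k + 5)).
Take A(k)=1, B(k)=1, C(k)=k**2 + 5*k/3.
Key eq: (1)·f(k+1) = (1)·f(k) + (k**2 + 5*k/3).
Bound: deg f ≤ 3.
Coefficient equations give f(k) = k*(k - 1)*(k + 2)/3.
Get s_k = R·t_k = 2*k*(k**2 + k - 2) with R(k) = B(k−1)f(k)/C(k) = (k - 1)*(k + 2)/(3*k + 5).
Δs = 2*k*(3*k + 5), as required.
Σ_(k=1)^(7) t_k = s_(8) − s_(1) = 1120 − (0) = 1120.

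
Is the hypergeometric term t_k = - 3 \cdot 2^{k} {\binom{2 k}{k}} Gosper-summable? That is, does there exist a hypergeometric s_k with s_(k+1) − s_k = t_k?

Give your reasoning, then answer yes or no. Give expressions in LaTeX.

Ratio r(k) = 4*(2*k + 1)/(k + 1).
A = 8*k + 4, B = k + 1, C = 1.
Key eq: (8*k + 4)·f(k+1) = (k)·f(k) + (1).
deg f ≤ -1 (via 1,1,0).
Bound -1 < 0, so the key equation has no polynomial solution.

No. Not Gosper-summable.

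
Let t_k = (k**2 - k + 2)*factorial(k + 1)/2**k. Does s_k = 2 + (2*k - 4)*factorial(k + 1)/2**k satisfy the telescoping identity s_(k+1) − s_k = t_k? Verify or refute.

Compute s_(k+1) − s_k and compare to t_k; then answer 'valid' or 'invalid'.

s_(k+1) = 2**(-k - 1)*(2*k - 2)*factorial(k + 2) + 2
s_(k+1) − s_k = (k**2 - k + 2)*factorial(k + 1)/2**k
(s_(k+1) − s_k) − t_k = 0

Valid — Δs_k = t_k.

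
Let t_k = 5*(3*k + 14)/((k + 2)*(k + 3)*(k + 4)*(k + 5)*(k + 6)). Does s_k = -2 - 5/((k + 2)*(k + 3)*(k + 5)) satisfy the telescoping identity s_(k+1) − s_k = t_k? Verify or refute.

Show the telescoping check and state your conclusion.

Valid — Δs_k = t_k.

s_(k+1) = -2 - 5/((k + 3)*(k + 4)*(k + 6))
s_(k+1) − s_k = 5*(3*k + 14)/(k**5 + 20*k**4 + 155*k**3 + 580*k**2 + 1044*k + 720)
(s_(k+1) − s_k) − t_k = 0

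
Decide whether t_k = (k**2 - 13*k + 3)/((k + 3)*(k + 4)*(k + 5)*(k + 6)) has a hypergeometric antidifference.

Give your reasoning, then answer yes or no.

Step 1: r(k) = -(k + 3)*(13*k - (k + 1)**2 + 10)/((k + 7)*(k**2 - 13*k + 3)).
Factor: A=k + 3; B=k + 7; C=k**2 - 13*k + 3.
f must satisfy (k + 3)·f(k+1) − (k + 6)·f(k) = k**2 - 13*k + 3.
Degrees (1,1,2) ⇒ d ≤ 3.
Match coefficients ⇒ f(k) = -k*(k**2 + 72*k - 133)/60.
Certificate R = B(k−1)f/C = -k*(k + 6)*(k**2 + 72*k - 133)/(60*(k**2 - 13*k + 3)) gives s_k = k*(-k**2 - 72*k + 133)/(60*(k + 3)*(k + 4)*(k + 5)).
Δs = (k**2 - 13*k + 3)/(k**4 + 18*k**3 + 119*k**2 + 342*k + 360), as required.

Yes. s_k = k*(-k**2 - 72*k + 133)/(60*(k + 3)*(k + 4)*(k + 5)).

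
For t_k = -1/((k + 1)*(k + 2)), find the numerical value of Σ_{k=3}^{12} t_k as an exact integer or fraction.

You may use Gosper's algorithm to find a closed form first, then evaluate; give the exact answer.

r(k) = (k + 1)/(k + 3) after simplifying.
Take A(k)=k + 1, B(k)=k + 3, C(k)=1.
Need (k + 1)·f(k+1) − (k + 2)·f(k) = 1.
Bound: deg f ≤ 1.
Solving with deg f ≤ 1: f(k) = k.
Get s_k = R·t_k = -k/(k + 1) with R(k) = B(k−1)f(k)/C(k) = k*(k + 2).
Check: Δs_k = -1/(k**2 + 3*k + 2). ✓
Σ_(k=3)^(12) t_k = s_(13) − s_(3) = -13/14 − (-3/4) = -5/28.

Σ = -5/28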